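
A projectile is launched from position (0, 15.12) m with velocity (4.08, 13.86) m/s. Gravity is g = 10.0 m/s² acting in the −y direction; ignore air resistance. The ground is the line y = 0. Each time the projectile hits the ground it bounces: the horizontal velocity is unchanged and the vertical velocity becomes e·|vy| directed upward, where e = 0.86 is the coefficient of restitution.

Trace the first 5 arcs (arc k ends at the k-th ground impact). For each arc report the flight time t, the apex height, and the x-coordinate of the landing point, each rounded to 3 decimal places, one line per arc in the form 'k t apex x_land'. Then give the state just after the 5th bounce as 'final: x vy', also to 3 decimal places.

Arc 1: start y=15.120, vy=13.860 → t=3.610, apex=24.725, x_land=14.728, impact vy=-22.237
  bounce: vy ← 0.86·22.237 = 19.124
Arc 2: start y=0.000, vy=19.124 → t=3.825, apex=18.287, x_land=30.333, impact vy=-19.124
  bounce: vy ← 0.86·19.124 = 16.447
Arc 3: start y=0.000, vy=16.447 → t=3.289, apex=13.525, x_land=43.754, impact vy=-16.447
  bounce: vy ← 0.86·16.447 = 14.144
Arc 4: start y=0.000, vy=14.144 → t=2.829, apex=10.003, x_land=55.295, impact vy=-14.144
  bounce: vy ← 0.86·14.144 = 12.164
Arc 5: start y=0.000, vy=12.164 → t=2.433, apex=7.398, x_land=65.221, impact vy=-12.164
  bounce: vy ← 0.86·12.164 = 10.461

1 3.610 24.725 14.728
2 3.825 18.287 30.333
3 3.289 13.525 43.754
4 2.829 10.003 55.295
5 2.433 7.398 65.221
final: 65.221 10.461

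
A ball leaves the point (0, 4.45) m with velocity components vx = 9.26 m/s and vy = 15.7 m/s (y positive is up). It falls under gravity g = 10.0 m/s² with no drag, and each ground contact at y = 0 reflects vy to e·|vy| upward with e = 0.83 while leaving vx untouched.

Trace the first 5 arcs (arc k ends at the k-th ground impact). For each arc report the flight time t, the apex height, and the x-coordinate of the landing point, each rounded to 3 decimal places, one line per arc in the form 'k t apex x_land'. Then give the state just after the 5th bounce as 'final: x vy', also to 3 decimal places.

1 3.402 16.774 31.499
2 3.041 11.556 59.654
3 2.524 7.961 83.023
4 2.095 5.484 102.419
5 1.739 3.778 118.518
final: 118.518 7.215

Arc 1: start y=4.450, vy=15.700 → t=3.402, apex=16.774, x_land=31.499, impact vy=-18.316
  bounce: vy ← 0.83·18.316 = 15.203
Arc 2: start y=0.000, vy=15.203 → t=3.041, apex=11.556, x_land=59.654, impact vy=-15.203
  bounce: vy ← 0.83·15.203 = 12.618
Arc 3: start y=0.000, vy=12.618 → t=2.524, apex=7.961, x_land=83.023, impact vy=-12.618
  bounce: vy ← 0.83·12.618 = 10.473
Arc 4: start y=0.000, vy=10.473 → t=2.095, apex=5.484, x_land=102.419, impact vy=-10.473
  bounce: vy ← 0.83·10.473 = 8.693
Arc 5: start y=0.000, vy=8.693 → t=1.739, apex=3.778, x_land=118.518, impact vy=-8.693
  bounce: vy ← 0.83·8.693 = 7.215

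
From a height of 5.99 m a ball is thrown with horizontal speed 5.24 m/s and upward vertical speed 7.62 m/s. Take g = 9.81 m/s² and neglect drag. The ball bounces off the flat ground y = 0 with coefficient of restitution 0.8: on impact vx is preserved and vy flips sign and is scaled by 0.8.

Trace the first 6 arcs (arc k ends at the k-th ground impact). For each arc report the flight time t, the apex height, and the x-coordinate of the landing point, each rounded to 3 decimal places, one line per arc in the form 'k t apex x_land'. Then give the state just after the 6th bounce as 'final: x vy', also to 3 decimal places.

1 2.128 8.949 11.148
2 2.161 5.728 22.473
3 1.729 3.666 31.533
4 1.383 2.346 38.781
5 1.107 1.501 44.579
6 0.885 0.961 49.218
final: 49.218 3.474

Arc 1: start y=5.990, vy=7.620 → t=2.128, apex=8.949, x_land=11.148, impact vy=-13.251
  bounce: vy ← 0.8·13.251 = 10.601
Arc 2: start y=0.000, vy=10.601 → t=2.161, apex=5.728, x_land=22.473, impact vy=-10.601
  bounce: vy ← 0.8·10.601 = 8.481
Arc 3: start y=0.000, vy=8.481 → t=1.729, apex=3.666, x_land=31.533, impact vy=-8.481
  bounce: vy ← 0.8·8.481 = 6.784
Arc 4: start y=0.000, vy=6.784 → t=1.383, apex=2.346, x_land=38.781, impact vy=-6.784
  bounce: vy ← 0.8·6.784 = 5.428
Arc 5: start y=0.000, vy=5.428 → t=1.107, apex=1.501, x_land=44.579, impact vy=-5.428
  bounce: vy ← 0.8·5.428 = 4.342
Arc 6: start y=0.000, vy=4.342 → t=0.885, apex=0.961, x_land=49.218, impact vy=-4.342
  bounce: vy ← 0.8·4.342 = 3.474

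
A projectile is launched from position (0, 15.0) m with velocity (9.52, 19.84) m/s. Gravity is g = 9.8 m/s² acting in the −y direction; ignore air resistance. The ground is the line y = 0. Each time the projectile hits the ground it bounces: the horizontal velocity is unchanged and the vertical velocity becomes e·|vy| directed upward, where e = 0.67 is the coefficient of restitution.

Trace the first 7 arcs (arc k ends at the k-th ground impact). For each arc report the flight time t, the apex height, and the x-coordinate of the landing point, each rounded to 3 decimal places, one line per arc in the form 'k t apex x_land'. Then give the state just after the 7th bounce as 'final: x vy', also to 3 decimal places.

Arc 1: start y=15.000, vy=19.840 → t=4.700, apex=35.083, x_land=44.747, impact vy=-26.223
  bounce: vy ← 0.67·26.223 = 17.569
Arc 2: start y=0.000, vy=17.569 → t=3.586, apex=15.749, x_land=78.881, impact vy=-17.569
  bounce: vy ← 0.67·17.569 = 11.771
Arc 3: start y=0.000, vy=11.771 → t=2.402, apex=7.070, x_land=101.751, impact vy=-11.771
  bounce: vy ← 0.67·11.771 = 7.887
Arc 4: start y=0.000, vy=7.887 → t=1.610, apex=3.174, x_land=117.074, impact vy=-7.887
  bounce: vy ← 0.67·7.887 = 5.284
Arc 5: start y=0.000, vy=5.284 → t=1.078, apex=1.425, x_land=127.340, impact vy=-5.284
  bounce: vy ← 0.67·5.284 = 3.540
Arc 6: start y=0.000, vy=3.540 → t=0.723, apex=0.640, x_land=134.219, impact vy=-3.540
  bounce: vy ← 0.67·3.540 = 2.372
Arc 7: start y=0.000, vy=2.372 → t=0.484, apex=0.287, x_land=138.827, impact vy=-2.372
  bounce: vy ← 0.67·2.372 = 1.589

1 4.700 35.083 44.747
2 3.586 15.749 78.881
3 2.402 7.070 101.751
4 1.610 3.174 117.074
5 1.078 1.425 127.340
6 0.723 0.640 134.219
7 0.484 0.287 138.827
final: 138.827 1.589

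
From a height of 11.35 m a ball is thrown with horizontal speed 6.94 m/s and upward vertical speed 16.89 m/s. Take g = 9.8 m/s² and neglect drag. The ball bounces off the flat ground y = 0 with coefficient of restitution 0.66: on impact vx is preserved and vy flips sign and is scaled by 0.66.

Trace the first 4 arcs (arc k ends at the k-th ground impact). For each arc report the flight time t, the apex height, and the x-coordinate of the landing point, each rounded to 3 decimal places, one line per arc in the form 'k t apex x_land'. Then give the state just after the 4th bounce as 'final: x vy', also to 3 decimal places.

1 4.023 25.905 27.918
2 3.035 11.284 48.981
3 2.003 4.915 62.883
4 1.322 2.141 72.058
final: 72.058 4.276

Arc 1: start y=11.350, vy=16.890 → t=4.023, apex=25.905, x_land=27.918, impact vy=-22.533
  bounce: vy ← 0.66·22.533 = 14.872
Arc 2: start y=0.000, vy=14.872 → t=3.035, apex=11.284, x_land=48.981, impact vy=-14.872
  bounce: vy ← 0.66·14.872 = 9.815
Arc 3: start y=0.000, vy=9.815 → t=2.003, apex=4.915, x_land=62.883, impact vy=-9.815
  bounce: vy ← 0.66·9.815 = 6.478
Arc 4: start y=0.000, vy=6.478 → t=1.322, apex=2.141, x_land=72.058, impact vy=-6.478
  bounce: vy ← 0.66·6.478 = 4.276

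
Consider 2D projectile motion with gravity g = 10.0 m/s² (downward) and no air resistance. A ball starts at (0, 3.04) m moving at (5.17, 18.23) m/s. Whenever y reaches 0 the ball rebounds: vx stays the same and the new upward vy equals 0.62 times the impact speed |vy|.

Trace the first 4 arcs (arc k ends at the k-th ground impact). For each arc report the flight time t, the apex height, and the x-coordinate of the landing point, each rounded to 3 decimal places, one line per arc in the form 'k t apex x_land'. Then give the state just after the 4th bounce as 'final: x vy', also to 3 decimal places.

1 3.806 19.657 19.676
2 2.459 7.556 32.387
3 1.524 2.905 40.268
4 0.945 1.117 45.154
final: 45.154 2.930

Arc 1: start y=3.040, vy=18.230 → t=3.806, apex=19.657, x_land=19.676, impact vy=-19.828
  bounce: vy ← 0.62·19.828 = 12.293
Arc 2: start y=0.000, vy=12.293 → t=2.459, apex=7.556, x_land=32.387, impact vy=-12.293
  bounce: vy ← 0.62·12.293 = 7.622
Arc 3: start y=0.000, vy=7.622 → t=1.524, apex=2.905, x_land=40.268, impact vy=-7.622
  bounce: vy ← 0.62·7.622 = 4.725
Arc 4: start y=0.000, vy=4.725 → t=0.945, apex=1.117, x_land=45.154, impact vy=-4.725
  bounce: vy ← 0.62·4.725 = 2.930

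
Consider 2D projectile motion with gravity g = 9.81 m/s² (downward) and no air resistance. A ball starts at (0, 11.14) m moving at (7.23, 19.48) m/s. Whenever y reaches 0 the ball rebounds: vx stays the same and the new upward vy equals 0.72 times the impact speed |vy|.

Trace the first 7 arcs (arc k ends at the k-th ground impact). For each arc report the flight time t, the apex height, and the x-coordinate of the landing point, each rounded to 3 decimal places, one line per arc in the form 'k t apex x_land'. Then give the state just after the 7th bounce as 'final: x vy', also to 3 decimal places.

1 4.479 30.481 32.380
2 3.590 15.801 58.334
3 2.585 8.191 77.020
4 1.861 4.246 90.474
5 1.340 2.201 100.161
6 0.965 1.141 107.136
7 0.695 0.592 112.158
final: 112.158 2.453

Arc 1: start y=11.140, vy=19.480 → t=4.479, apex=30.481, x_land=32.380, impact vy=-24.455
  bounce: vy ← 0.72·24.455 = 17.607
Arc 2: start y=0.000, vy=17.607 → t=3.590, apex=15.801, x_land=58.334, impact vy=-17.607
  bounce: vy ← 0.72·17.607 = 12.677
Arc 3: start y=0.000, vy=12.677 → t=2.585, apex=8.191, x_land=77.020, impact vy=-12.677
  bounce: vy ← 0.72·12.677 = 9.128
Arc 4: start y=0.000, vy=9.128 → t=1.861, apex=4.246, x_land=90.474, impact vy=-9.128
  bounce: vy ← 0.72·9.128 = 6.572
Arc 5: start y=0.000, vy=6.572 → t=1.340, apex=2.201, x_land=100.161, impact vy=-6.572
  bounce: vy ← 0.72·6.572 = 4.732
Arc 6: start y=0.000, vy=4.732 → t=0.965, apex=1.141, x_land=107.136, impact vy=-4.732
  bounce: vy ← 0.72·4.732 = 3.407
Arc 7: start y=0.000, vy=3.407 → t=0.695, apex=0.592, x_land=112.158, impact vy=-3.407
  bounce: vy ← 0.72·3.407 = 2.453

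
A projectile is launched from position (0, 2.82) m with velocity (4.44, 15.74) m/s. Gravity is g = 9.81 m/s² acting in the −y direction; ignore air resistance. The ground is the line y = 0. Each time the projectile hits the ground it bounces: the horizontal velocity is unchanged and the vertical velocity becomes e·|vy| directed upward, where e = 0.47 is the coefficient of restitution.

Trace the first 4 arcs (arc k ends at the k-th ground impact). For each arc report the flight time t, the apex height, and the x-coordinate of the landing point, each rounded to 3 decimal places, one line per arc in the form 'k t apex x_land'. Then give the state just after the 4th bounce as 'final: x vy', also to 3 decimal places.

Arc 1: start y=2.820, vy=15.740 → t=3.379, apex=15.447, x_land=15.003, impact vy=-17.409
  bounce: vy ← 0.47·17.409 = 8.182
Arc 2: start y=0.000, vy=8.182 → t=1.668, apex=3.412, x_land=22.410, impact vy=-8.182
  bounce: vy ← 0.47·8.182 = 3.846
Arc 3: start y=0.000, vy=3.846 → t=0.784, apex=0.754, x_land=25.891, impact vy=-3.846
  bounce: vy ← 0.47·3.846 = 1.807
Arc 4: start y=0.000, vy=1.807 → t=0.368, apex=0.167, x_land=27.527, impact vy=-1.807
  bounce: vy ← 0.47·1.807 = 0.850

1 3.379 15.447 15.003
2 1.668 3.412 22.410
3 0.784 0.754 25.891
4 0.368 0.167 27.527
final: 27.527 0.850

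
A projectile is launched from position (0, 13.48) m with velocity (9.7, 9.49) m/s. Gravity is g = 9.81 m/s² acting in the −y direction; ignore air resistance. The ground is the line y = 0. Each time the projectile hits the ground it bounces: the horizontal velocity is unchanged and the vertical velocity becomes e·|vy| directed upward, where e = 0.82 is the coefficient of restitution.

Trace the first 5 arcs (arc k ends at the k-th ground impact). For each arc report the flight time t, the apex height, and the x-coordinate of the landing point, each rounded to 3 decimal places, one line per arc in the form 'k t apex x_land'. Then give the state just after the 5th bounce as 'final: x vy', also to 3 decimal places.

Arc 1: start y=13.480, vy=9.490 → t=2.887, apex=18.070, x_land=28.002, impact vy=-18.829
  bounce: vy ← 0.82·18.829 = 15.440
Arc 2: start y=0.000, vy=15.440 → t=3.148, apex=12.150, x_land=58.535, impact vy=-15.440
  bounce: vy ← 0.82·15.440 = 12.661
Arc 3: start y=0.000, vy=12.661 → t=2.581, apex=8.170, x_land=83.573, impact vy=-12.661
  bounce: vy ← 0.82·12.661 = 10.382
Arc 4: start y=0.000, vy=10.382 → t=2.117, apex=5.493, x_land=104.104, impact vy=-10.382
  bounce: vy ← 0.82·10.382 = 8.513
Arc 5: start y=0.000, vy=8.513 → t=1.736, apex=3.694, x_land=120.939, impact vy=-8.513
  bounce: vy ← 0.82·8.513 = 6.981

1 2.887 18.070 28.002
2 3.148 12.150 58.535
3 2.581 8.170 83.573
4 2.117 5.493 104.104
5 1.736 3.694 120.939
final: 120.939 6.981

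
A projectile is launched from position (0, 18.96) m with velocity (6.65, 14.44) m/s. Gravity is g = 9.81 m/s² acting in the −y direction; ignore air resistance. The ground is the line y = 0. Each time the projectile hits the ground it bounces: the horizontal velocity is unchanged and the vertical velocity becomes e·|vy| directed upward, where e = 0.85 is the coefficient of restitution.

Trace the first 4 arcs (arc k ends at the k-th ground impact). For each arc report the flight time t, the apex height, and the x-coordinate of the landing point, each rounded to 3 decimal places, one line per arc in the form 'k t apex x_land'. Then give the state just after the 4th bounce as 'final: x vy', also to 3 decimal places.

Arc 1: start y=18.960, vy=14.440 → t=3.928, apex=29.588, x_land=26.121, impact vy=-24.094
  bounce: vy ← 0.85·24.094 = 20.480
Arc 2: start y=0.000, vy=20.480 → t=4.175, apex=21.377, x_land=53.887, impact vy=-20.480
  bounce: vy ← 0.85·20.480 = 17.408
Arc 3: start y=0.000, vy=17.408 → t=3.549, apex=15.445, x_land=77.487, impact vy=-17.408
  bounce: vy ← 0.85·17.408 = 14.797
Arc 4: start y=0.000, vy=14.797 → t=3.017, apex=11.159, x_land=97.548, impact vy=-14.797
  bounce: vy ← 0.85·14.797 = 12.577

1 3.928 29.588 26.121
2 4.175 21.377 53.887
3 3.549 15.445 77.487
4 3.017 11.159 97.548
final: 97.548 12.577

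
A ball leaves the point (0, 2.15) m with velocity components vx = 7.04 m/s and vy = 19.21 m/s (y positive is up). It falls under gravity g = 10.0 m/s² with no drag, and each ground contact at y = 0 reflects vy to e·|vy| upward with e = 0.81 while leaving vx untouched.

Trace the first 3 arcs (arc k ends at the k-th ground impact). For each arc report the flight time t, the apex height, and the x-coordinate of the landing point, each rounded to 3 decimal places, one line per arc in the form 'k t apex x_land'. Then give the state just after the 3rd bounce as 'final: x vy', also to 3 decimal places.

1 3.951 20.601 27.814
2 3.288 13.516 50.964
3 2.664 8.868 69.715
final: 69.715 10.787

Arc 1: start y=2.150, vy=19.210 → t=3.951, apex=20.601, x_land=27.814, impact vy=-20.298
  bounce: vy ← 0.81·20.298 = 16.442
Arc 2: start y=0.000, vy=16.442 → t=3.288, apex=13.516, x_land=50.964, impact vy=-16.442
  bounce: vy ← 0.81·16.442 = 13.318
Arc 3: start y=0.000, vy=13.318 → t=2.664, apex=8.868, x_land=69.715, impact vy=-13.318
  bounce: vy ← 0.81·13.318 = 10.787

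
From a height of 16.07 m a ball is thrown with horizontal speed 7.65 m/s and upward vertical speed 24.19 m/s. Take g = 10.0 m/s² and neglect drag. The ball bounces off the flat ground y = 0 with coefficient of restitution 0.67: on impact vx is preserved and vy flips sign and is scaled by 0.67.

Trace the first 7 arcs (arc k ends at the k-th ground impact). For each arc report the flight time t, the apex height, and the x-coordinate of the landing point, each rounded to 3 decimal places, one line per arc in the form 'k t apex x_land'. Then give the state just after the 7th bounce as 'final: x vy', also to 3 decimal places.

Arc 1: start y=16.070, vy=24.190 → t=5.430, apex=45.328, x_land=41.539, impact vy=-30.109
  bounce: vy ← 0.67·30.109 = 20.173
Arc 2: start y=0.000, vy=20.173 → t=4.035, apex=20.348, x_land=72.404, impact vy=-20.173
  bounce: vy ← 0.67·20.173 = 13.516
Arc 3: start y=0.000, vy=13.516 → t=2.703, apex=9.134, x_land=93.083, impact vy=-13.516
  bounce: vy ← 0.67·13.516 = 9.056
Arc 4: start y=0.000, vy=9.056 → t=1.811, apex=4.100, x_land=106.938, impact vy=-9.056
  bounce: vy ← 0.67·9.056 = 6.067
Arc 5: start y=0.000, vy=6.067 → t=1.213, apex=1.841, x_land=116.221, impact vy=-6.067
  bounce: vy ← 0.67·6.067 = 4.065
Arc 6: start y=0.000, vy=4.065 → t=0.813, apex=0.826, x_land=122.441, impact vy=-4.065
  bounce: vy ← 0.67·4.065 = 2.724
Arc 7: start y=0.000, vy=2.724 → t=0.545, apex=0.371, x_land=126.608, impact vy=-2.724
  bounce: vy ← 0.67·2.724 = 1.825

1 5.430 45.328 41.539
2 4.035 20.348 72.404
3 2.703 9.134 93.083
4 1.811 4.100 106.938
5 1.213 1.841 116.221
6 0.813 0.826 122.441
7 0.545 0.371 126.608
final: 126.608 1.825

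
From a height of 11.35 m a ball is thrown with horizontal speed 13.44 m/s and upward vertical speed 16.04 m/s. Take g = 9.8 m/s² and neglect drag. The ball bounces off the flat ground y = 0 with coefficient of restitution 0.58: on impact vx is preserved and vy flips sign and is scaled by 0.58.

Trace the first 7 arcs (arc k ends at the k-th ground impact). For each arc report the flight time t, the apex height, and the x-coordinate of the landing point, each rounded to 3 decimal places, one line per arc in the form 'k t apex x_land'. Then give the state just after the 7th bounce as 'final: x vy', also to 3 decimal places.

Arc 1: start y=11.350, vy=16.040 → t=3.872, apex=24.477, x_land=52.036, impact vy=-21.903
  bounce: vy ← 0.58·21.903 = 12.704
Arc 2: start y=0.000, vy=12.704 → t=2.593, apex=8.234, x_land=86.881, impact vy=-12.704
  bounce: vy ← 0.58·12.704 = 7.368
Arc 3: start y=0.000, vy=7.368 → t=1.504, apex=2.770, x_land=107.091, impact vy=-7.368
  bounce: vy ← 0.58·7.368 = 4.274
Arc 4: start y=0.000, vy=4.274 → t=0.872, apex=0.932, x_land=118.812, impact vy=-4.274
  bounce: vy ← 0.58·4.274 = 2.479
Arc 5: start y=0.000, vy=2.479 → t=0.506, apex=0.313, x_land=125.611, impact vy=-2.479
  bounce: vy ← 0.58·2.479 = 1.438
Arc 6: start y=0.000, vy=1.438 → t=0.293, apex=0.105, x_land=129.554, impact vy=-1.438
  bounce: vy ← 0.58·1.438 = 0.834
Arc 7: start y=0.000, vy=0.834 → t=0.170, apex=0.035, x_land=131.841, impact vy=-0.834
  bounce: vy ← 0.58·0.834 = 0.484

1 3.872 24.477 52.036
2 2.593 8.234 86.881
3 1.504 2.770 107.091
4 0.872 0.932 118.812
5 0.506 0.313 125.611
6 0.293 0.105 129.554
7 0.170 0.035 131.841
final: 131.841 0.484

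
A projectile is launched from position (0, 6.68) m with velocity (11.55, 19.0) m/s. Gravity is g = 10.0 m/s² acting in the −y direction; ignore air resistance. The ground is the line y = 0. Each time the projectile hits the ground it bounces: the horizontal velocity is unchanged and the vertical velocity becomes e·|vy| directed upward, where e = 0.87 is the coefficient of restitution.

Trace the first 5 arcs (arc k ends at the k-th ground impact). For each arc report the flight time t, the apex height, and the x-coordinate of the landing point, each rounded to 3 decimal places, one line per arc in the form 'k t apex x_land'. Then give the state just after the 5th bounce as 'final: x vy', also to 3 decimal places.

Arc 1: start y=6.680, vy=19.000 → t=4.124, apex=24.730, x_land=47.632, impact vy=-22.240
  bounce: vy ← 0.87·22.240 = 19.348
Arc 2: start y=0.000, vy=19.348 → t=3.870, apex=18.718, x_land=92.327, impact vy=-19.348
  bounce: vy ← 0.87·19.348 = 16.833
Arc 3: start y=0.000, vy=16.833 → t=3.367, apex=14.168, x_land=131.211, impact vy=-16.833
  bounce: vy ← 0.87·16.833 = 14.645
Arc 4: start y=0.000, vy=14.645 → t=2.929, apex=10.724, x_land=165.041, impact vy=-14.645
  bounce: vy ← 0.87·14.645 = 12.741
Arc 5: start y=0.000, vy=12.741 → t=2.548, apex=8.117, x_land=194.473, impact vy=-12.741
  bounce: vy ← 0.87·12.741 = 11.085

1 4.124 24.730 47.632
2 3.870 18.718 92.327
3 3.367 14.168 131.211
4 2.929 10.724 165.041
5 2.548 8.117 194.473
final: 194.473 11.085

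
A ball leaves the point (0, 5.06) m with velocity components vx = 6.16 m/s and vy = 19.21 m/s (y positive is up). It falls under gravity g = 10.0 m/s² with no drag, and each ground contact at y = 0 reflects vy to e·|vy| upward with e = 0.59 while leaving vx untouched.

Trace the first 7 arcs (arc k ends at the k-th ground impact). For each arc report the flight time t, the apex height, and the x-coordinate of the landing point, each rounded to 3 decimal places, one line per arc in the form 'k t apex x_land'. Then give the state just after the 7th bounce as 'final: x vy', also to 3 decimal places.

1 4.089 23.511 25.191
2 2.559 8.184 40.953
3 1.510 2.849 50.253
4 0.891 0.992 55.740
5 0.526 0.345 58.977
6 0.310 0.120 60.887
7 0.183 0.042 62.014
final: 62.014 0.540

Arc 1: start y=5.060, vy=19.210 → t=4.089, apex=23.511, x_land=25.191, impact vy=-21.685
  bounce: vy ← 0.59·21.685 = 12.794
Arc 2: start y=0.000, vy=12.794 → t=2.559, apex=8.184, x_land=40.953, impact vy=-12.794
  bounce: vy ← 0.59·12.794 = 7.548
Arc 3: start y=0.000, vy=7.548 → t=1.510, apex=2.849, x_land=50.253, impact vy=-7.548
  bounce: vy ← 0.59·7.548 = 4.454
Arc 4: start y=0.000, vy=4.454 → t=0.891, apex=0.992, x_land=55.740, impact vy=-4.454
  bounce: vy ← 0.59·4.454 = 2.628
Arc 5: start y=0.000, vy=2.628 → t=0.526, apex=0.345, x_land=58.977, impact vy=-2.628
  bounce: vy ← 0.59·2.628 = 1.550
Arc 6: start y=0.000, vy=1.550 → t=0.310, apex=0.120, x_land=60.887, impact vy=-1.550
  bounce: vy ← 0.59·1.550 = 0.915
Arc 7: start y=0.000, vy=0.915 → t=0.183, apex=0.042, x_land=62.014, impact vy=-0.915
  bounce: vy ← 0.59·0.915 = 0.540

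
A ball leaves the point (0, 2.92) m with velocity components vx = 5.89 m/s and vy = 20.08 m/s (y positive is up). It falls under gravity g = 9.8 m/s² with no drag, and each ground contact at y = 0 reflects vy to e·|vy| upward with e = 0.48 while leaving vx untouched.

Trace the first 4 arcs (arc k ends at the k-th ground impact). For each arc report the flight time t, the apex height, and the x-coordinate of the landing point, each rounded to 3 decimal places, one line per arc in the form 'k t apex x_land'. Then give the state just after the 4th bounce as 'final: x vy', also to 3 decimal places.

1 4.239 23.492 24.965
2 2.102 5.413 37.346
3 1.009 1.247 43.289
4 0.484 0.287 46.141
final: 46.141 1.139

Arc 1: start y=2.920, vy=20.080 → t=4.239, apex=23.492, x_land=24.965, impact vy=-21.458
  bounce: vy ← 0.48·21.458 = 10.300
Arc 2: start y=0.000, vy=10.300 → t=2.102, apex=5.413, x_land=37.346, impact vy=-10.300
  bounce: vy ← 0.48·10.300 = 4.944
Arc 3: start y=0.000, vy=4.944 → t=1.009, apex=1.247, x_land=43.289, impact vy=-4.944
  bounce: vy ← 0.48·4.944 = 2.373
Arc 4: start y=0.000, vy=2.373 → t=0.484, apex=0.287, x_land=46.141, impact vy=-2.373
  bounce: vy ← 0.48·2.373 = 1.139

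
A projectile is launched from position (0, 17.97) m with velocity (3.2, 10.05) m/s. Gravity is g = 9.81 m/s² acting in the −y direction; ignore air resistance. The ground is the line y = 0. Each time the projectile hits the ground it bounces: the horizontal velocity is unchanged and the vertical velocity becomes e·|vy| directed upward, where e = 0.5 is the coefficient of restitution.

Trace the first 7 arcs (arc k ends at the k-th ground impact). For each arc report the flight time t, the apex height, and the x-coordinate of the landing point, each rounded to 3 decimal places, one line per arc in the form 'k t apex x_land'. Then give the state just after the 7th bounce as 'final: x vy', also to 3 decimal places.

Arc 1: start y=17.970, vy=10.050 → t=3.195, apex=23.118, x_land=10.225, impact vy=-21.297
  bounce: vy ← 0.5·21.297 = 10.649
Arc 2: start y=0.000, vy=10.649 → t=2.171, apex=5.779, x_land=17.173, impact vy=-10.649
  bounce: vy ← 0.5·10.649 = 5.324
Arc 3: start y=0.000, vy=5.324 → t=1.085, apex=1.445, x_land=20.646, impact vy=-5.324
  bounce: vy ← 0.5·5.324 = 2.662
Arc 4: start y=0.000, vy=2.662 → t=0.543, apex=0.361, x_land=22.383, impact vy=-2.662
  bounce: vy ← 0.5·2.662 = 1.331
Arc 5: start y=0.000, vy=1.331 → t=0.271, apex=0.090, x_land=23.251, impact vy=-1.331
  bounce: vy ← 0.5·1.331 = 0.666
Arc 6: start y=0.000, vy=0.666 → t=0.136, apex=0.023, x_land=23.685, impact vy=-0.666
  bounce: vy ← 0.5·0.666 = 0.333
Arc 7: start y=0.000, vy=0.333 → t=0.068, apex=0.006, x_land=23.903, impact vy=-0.333
  bounce: vy ← 0.5·0.333 = 0.166

1 3.195 23.118 10.225
2 2.171 5.779 17.173
3 1.085 1.445 20.646
4 0.543 0.361 22.383
5 0.271 0.090 23.251
6 0.136 0.023 23.685
7 0.068 0.006 23.903
final: 23.903 0.166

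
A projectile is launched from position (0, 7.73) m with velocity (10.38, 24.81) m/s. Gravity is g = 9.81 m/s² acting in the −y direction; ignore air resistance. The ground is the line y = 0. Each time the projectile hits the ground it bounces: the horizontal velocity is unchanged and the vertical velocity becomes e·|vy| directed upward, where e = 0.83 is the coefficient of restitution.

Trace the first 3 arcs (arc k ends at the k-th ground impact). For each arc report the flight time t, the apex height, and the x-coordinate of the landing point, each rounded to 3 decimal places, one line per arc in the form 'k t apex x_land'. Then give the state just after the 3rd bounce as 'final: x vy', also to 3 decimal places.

1 5.353 39.103 55.559
2 4.687 26.938 104.210
3 3.890 18.558 144.590
final: 144.590 15.838

Arc 1: start y=7.730, vy=24.810 → t=5.353, apex=39.103, x_land=55.559, impact vy=-27.698
  bounce: vy ← 0.83·27.698 = 22.990
Arc 2: start y=0.000, vy=22.990 → t=4.687, apex=26.938, x_land=104.210, impact vy=-22.990
  bounce: vy ← 0.83·22.990 = 19.081
Arc 3: start y=0.000, vy=19.081 → t=3.890, apex=18.558, x_land=144.590, impact vy=-19.081
  bounce: vy ← 0.83·19.081 = 15.838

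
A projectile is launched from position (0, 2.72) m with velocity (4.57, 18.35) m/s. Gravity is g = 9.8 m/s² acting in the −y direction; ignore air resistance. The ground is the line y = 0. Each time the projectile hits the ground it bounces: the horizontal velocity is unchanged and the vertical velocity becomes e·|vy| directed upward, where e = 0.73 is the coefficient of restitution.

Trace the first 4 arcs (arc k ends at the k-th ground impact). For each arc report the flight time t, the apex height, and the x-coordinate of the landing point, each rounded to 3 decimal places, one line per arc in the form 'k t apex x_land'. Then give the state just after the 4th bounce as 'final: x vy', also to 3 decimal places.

Arc 1: start y=2.720, vy=18.350 → t=3.888, apex=19.900, x_land=17.767, impact vy=-19.749
  bounce: vy ← 0.73·19.749 = 14.417
Arc 2: start y=0.000, vy=14.417 → t=2.942, apex=10.605, x_land=31.213, impact vy=-14.417
  bounce: vy ← 0.73·14.417 = 10.524
Arc 3: start y=0.000, vy=10.524 → t=2.148, apex=5.651, x_land=41.028, impact vy=-10.524
  bounce: vy ← 0.73·10.524 = 7.683
Arc 4: start y=0.000, vy=7.683 → t=1.568, apex=3.012, x_land=48.194, impact vy=-7.683
  bounce: vy ← 0.73·7.683 = 5.608

1 3.888 19.900 17.767
2 2.942 10.605 31.213
3 2.148 5.651 41.028
4 1.568 3.012 48.194
final: 48.194 5.608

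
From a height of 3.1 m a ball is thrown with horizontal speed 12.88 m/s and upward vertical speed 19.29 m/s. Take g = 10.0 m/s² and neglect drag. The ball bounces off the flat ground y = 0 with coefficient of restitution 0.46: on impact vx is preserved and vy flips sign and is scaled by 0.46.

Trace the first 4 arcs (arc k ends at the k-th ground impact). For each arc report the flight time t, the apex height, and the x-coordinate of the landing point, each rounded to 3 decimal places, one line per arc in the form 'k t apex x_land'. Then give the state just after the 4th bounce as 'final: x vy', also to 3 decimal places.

1 4.013 21.705 51.681
2 1.917 4.593 76.370
3 0.882 0.972 87.727
4 0.406 0.206 92.951
final: 92.951 0.933

Arc 1: start y=3.100, vy=19.290 → t=4.013, apex=21.705, x_land=51.681, impact vy=-20.835
  bounce: vy ← 0.46·20.835 = 9.584
Arc 2: start y=0.000, vy=9.584 → t=1.917, apex=4.593, x_land=76.370, impact vy=-9.584
  bounce: vy ← 0.46·9.584 = 4.409
Arc 3: start y=0.000, vy=4.409 → t=0.882, apex=0.972, x_land=87.727, impact vy=-4.409
  bounce: vy ← 0.46·4.409 = 2.028
Arc 4: start y=0.000, vy=2.028 → t=0.406, apex=0.206, x_land=92.951, impact vy=-2.028
  bounce: vy ← 0.46·2.028 = 0.933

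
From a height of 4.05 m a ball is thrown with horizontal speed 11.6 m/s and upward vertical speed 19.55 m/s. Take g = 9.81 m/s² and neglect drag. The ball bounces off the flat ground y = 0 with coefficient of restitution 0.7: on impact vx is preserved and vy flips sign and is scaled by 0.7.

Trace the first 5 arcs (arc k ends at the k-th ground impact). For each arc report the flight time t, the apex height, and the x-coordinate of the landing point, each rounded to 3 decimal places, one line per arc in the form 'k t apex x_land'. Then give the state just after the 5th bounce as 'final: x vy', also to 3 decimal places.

Arc 1: start y=4.050, vy=19.550 → t=4.183, apex=23.530, x_land=48.524, impact vy=-21.486
  bounce: vy ← 0.7·21.486 = 15.040
Arc 2: start y=0.000, vy=15.040 → t=3.066, apex=11.530, x_land=84.094, impact vy=-15.040
  bounce: vy ← 0.7·15.040 = 10.528
Arc 3: start y=0.000, vy=10.528 → t=2.146, apex=5.650, x_land=108.993, impact vy=-10.528
  bounce: vy ← 0.7·10.528 = 7.370
Arc 4: start y=0.000, vy=7.370 → t=1.503, apex=2.768, x_land=126.422, impact vy=-7.370
  bounce: vy ← 0.7·7.370 = 5.159
Arc 5: start y=0.000, vy=5.159 → t=1.052, apex=1.356, x_land=138.622, impact vy=-5.159
  bounce: vy ← 0.7·5.159 = 3.611

1 4.183 23.530 48.524
2 3.066 11.530 84.094
3 2.146 5.650 108.993
4 1.503 2.768 126.422
5 1.052 1.356 138.622
final: 138.622 3.611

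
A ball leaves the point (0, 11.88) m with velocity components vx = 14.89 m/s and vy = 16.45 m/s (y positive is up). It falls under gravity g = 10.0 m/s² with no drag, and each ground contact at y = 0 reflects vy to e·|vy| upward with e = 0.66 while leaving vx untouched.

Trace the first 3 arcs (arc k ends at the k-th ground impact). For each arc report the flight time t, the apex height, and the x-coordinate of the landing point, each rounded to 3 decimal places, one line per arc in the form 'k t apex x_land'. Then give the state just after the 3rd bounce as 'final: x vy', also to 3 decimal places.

1 3.899 25.410 58.061
2 2.976 11.069 102.370
3 1.964 4.822 131.613
final: 131.613 6.481

Arc 1: start y=11.880, vy=16.450 → t=3.899, apex=25.410, x_land=58.061, impact vy=-22.543
  bounce: vy ← 0.66·22.543 = 14.879
Arc 2: start y=0.000, vy=14.879 → t=2.976, apex=11.069, x_land=102.370, impact vy=-14.879
  bounce: vy ← 0.66·14.879 = 9.820
Arc 3: start y=0.000, vy=9.820 → t=1.964, apex=4.822, x_land=131.613, impact vy=-9.820
  bounce: vy ← 0.66·9.820 = 6.481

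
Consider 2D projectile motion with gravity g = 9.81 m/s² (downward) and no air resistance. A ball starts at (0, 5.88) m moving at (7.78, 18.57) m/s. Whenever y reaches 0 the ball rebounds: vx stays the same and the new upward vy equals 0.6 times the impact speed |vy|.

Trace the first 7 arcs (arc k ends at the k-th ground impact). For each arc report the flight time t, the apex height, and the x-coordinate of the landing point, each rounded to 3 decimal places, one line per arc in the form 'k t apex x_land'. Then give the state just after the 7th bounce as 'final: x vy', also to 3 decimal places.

Arc 1: start y=5.880, vy=18.570 → t=4.080, apex=23.456, x_land=31.741, impact vy=-21.453
  bounce: vy ← 0.6·21.453 = 12.872
Arc 2: start y=0.000, vy=12.872 → t=2.624, apex=8.444, x_land=52.157, impact vy=-12.872
  bounce: vy ← 0.6·12.872 = 7.723
Arc 3: start y=0.000, vy=7.723 → t=1.574, apex=3.040, x_land=64.406, impact vy=-7.723
  bounce: vy ← 0.6·7.723 = 4.634
Arc 4: start y=0.000, vy=4.634 → t=0.945, apex=1.094, x_land=71.756, impact vy=-4.634
  bounce: vy ← 0.6·4.634 = 2.780
Arc 5: start y=0.000, vy=2.780 → t=0.567, apex=0.394, x_land=76.166, impact vy=-2.780
  bounce: vy ← 0.6·2.780 = 1.668
Arc 6: start y=0.000, vy=1.668 → t=0.340, apex=0.142, x_land=78.812, impact vy=-1.668
  bounce: vy ← 0.6·1.668 = 1.001
Arc 7: start y=0.000, vy=1.001 → t=0.204, apex=0.051, x_land=80.399, impact vy=-1.001
  bounce: vy ← 0.6·1.001 = 0.601

1 4.080 23.456 31.741
2 2.624 8.444 52.157
3 1.574 3.040 64.406
4 0.945 1.094 71.756
5 0.567 0.394 76.166
6 0.340 0.142 78.812
7 0.204 0.051 80.399
final: 80.399 0.601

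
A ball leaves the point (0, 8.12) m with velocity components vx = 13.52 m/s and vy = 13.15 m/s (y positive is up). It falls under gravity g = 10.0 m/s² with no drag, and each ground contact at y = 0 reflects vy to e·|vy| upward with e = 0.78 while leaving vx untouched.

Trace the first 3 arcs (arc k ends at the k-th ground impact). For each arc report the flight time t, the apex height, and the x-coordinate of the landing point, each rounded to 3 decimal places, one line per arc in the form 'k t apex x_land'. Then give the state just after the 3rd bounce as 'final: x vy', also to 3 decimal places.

Arc 1: start y=8.120, vy=13.150 → t=3.146, apex=16.766, x_land=42.536, impact vy=-18.312
  bounce: vy ← 0.78·18.312 = 14.283
Arc 2: start y=0.000, vy=14.283 → t=2.857, apex=10.201, x_land=81.158, impact vy=-14.283
  bounce: vy ← 0.78·14.283 = 11.141
Arc 3: start y=0.000, vy=11.141 → t=2.228, apex=6.206, x_land=111.283, impact vy=-11.141
  bounce: vy ← 0.78·11.141 = 8.690

1 3.146 16.766 42.536
2 2.857 10.201 81.158
3 2.228 6.206 111.283
final: 111.283 8.690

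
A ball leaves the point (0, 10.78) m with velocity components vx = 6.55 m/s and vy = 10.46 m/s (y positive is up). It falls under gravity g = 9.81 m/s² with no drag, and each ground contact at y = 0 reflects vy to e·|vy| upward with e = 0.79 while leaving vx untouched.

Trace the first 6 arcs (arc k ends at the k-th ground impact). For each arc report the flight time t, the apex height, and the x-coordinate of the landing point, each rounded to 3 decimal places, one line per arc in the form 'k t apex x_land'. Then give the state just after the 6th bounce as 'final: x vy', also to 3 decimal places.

Arc 1: start y=10.780, vy=10.460 → t=2.892, apex=16.357, x_land=18.945, impact vy=-17.914
  bounce: vy ← 0.79·17.914 = 14.152
Arc 2: start y=0.000, vy=14.152 → t=2.885, apex=10.208, x_land=37.843, impact vy=-14.152
  bounce: vy ← 0.79·14.152 = 11.180
Arc 3: start y=0.000, vy=11.180 → t=2.279, apex=6.371, x_land=52.773, impact vy=-11.180
  bounce: vy ← 0.79·11.180 = 8.832
Arc 4: start y=0.000, vy=8.832 → t=1.801, apex=3.976, x_land=64.568, impact vy=-8.832
  bounce: vy ← 0.79·8.832 = 6.978
Arc 5: start y=0.000, vy=6.978 → t=1.423, apex=2.481, x_land=73.885, impact vy=-6.978
  bounce: vy ← 0.79·6.978 = 5.512
Arc 6: start y=0.000, vy=5.512 → t=1.124, apex=1.549, x_land=81.246, impact vy=-5.512
  bounce: vy ← 0.79·5.512 = 4.355

1 2.892 16.357 18.945
2 2.885 10.208 37.843
3 2.279 6.371 52.773
4 1.801 3.976 64.568
5 1.423 2.481 73.885
6 1.124 1.549 81.246
final: 81.246 4.355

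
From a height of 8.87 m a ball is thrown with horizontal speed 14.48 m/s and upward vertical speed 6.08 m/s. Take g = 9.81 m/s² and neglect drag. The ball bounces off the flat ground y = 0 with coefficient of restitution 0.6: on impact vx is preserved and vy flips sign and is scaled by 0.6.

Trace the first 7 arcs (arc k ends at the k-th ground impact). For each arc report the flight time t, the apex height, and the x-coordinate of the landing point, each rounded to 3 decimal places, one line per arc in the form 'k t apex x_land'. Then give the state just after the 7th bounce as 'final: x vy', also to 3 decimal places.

1 2.100 10.754 30.415
2 1.777 3.871 56.144
3 1.066 1.394 71.581
4 0.640 0.502 80.843
5 0.384 0.181 86.401
6 0.230 0.065 89.735
7 0.138 0.023 91.736
final: 91.736 0.407

Arc 1: start y=8.870, vy=6.080 → t=2.100, apex=10.754, x_land=30.415, impact vy=-14.526
  bounce: vy ← 0.6·14.526 = 8.715
Arc 2: start y=0.000, vy=8.715 → t=1.777, apex=3.871, x_land=56.144, impact vy=-8.715
  bounce: vy ← 0.6·8.715 = 5.229
Arc 3: start y=0.000, vy=5.229 → t=1.066, apex=1.394, x_land=71.581, impact vy=-5.229
  bounce: vy ← 0.6·5.229 = 3.138
Arc 4: start y=0.000, vy=3.138 → t=0.640, apex=0.502, x_land=80.843, impact vy=-3.138
  bounce: vy ← 0.6·3.138 = 1.883
Arc 5: start y=0.000, vy=1.883 → t=0.384, apex=0.181, x_land=86.401, impact vy=-1.883
  bounce: vy ← 0.6·1.883 = 1.130
Arc 6: start y=0.000, vy=1.130 → t=0.230, apex=0.065, x_land=89.735, impact vy=-1.130
  bounce: vy ← 0.6·1.130 = 0.678
Arc 7: start y=0.000, vy=0.678 → t=0.138, apex=0.023, x_land=91.736, impact vy=-0.678
  bounce: vy ← 0.6·0.678 = 0.407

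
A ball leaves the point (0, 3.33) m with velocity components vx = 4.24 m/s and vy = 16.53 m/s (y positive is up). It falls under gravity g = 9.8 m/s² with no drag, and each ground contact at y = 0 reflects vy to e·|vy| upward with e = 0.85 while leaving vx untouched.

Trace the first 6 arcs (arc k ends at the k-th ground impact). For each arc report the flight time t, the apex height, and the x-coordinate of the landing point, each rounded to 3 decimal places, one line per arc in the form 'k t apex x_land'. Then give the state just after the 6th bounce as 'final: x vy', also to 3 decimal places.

1 3.564 17.271 15.112
2 3.192 12.478 28.644
3 2.713 9.015 40.147
4 2.306 6.514 49.924
5 1.960 4.706 58.235
6 1.666 3.400 65.299
final: 65.299 6.939

Arc 1: start y=3.330, vy=16.530 → t=3.564, apex=17.271, x_land=15.112, impact vy=-18.399
  bounce: vy ← 0.85·18.399 = 15.639
Arc 2: start y=0.000, vy=15.639 → t=3.192, apex=12.478, x_land=28.644, impact vy=-15.639
  bounce: vy ← 0.85·15.639 = 13.293
Arc 3: start y=0.000, vy=13.293 → t=2.713, apex=9.015, x_land=40.147, impact vy=-13.293
  bounce: vy ← 0.85·13.293 = 11.299
Arc 4: start y=0.000, vy=11.299 → t=2.306, apex=6.514, x_land=49.924, impact vy=-11.299
  bounce: vy ← 0.85·11.299 = 9.604
Arc 5: start y=0.000, vy=9.604 → t=1.960, apex=4.706, x_land=58.235, impact vy=-9.604
  bounce: vy ← 0.85·9.604 = 8.164
Arc 6: start y=0.000, vy=8.164 → t=1.666, apex=3.400, x_land=65.299, impact vy=-8.164
  bounce: vy ← 0.85·8.164 = 6.939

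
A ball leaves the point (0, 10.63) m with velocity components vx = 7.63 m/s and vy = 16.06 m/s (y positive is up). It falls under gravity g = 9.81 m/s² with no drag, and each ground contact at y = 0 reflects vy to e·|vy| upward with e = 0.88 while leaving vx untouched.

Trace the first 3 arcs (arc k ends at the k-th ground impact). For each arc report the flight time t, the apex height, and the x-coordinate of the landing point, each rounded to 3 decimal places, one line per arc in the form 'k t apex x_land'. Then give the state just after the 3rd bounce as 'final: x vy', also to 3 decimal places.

Arc 1: start y=10.630, vy=16.060 → t=3.839, apex=23.776, x_land=29.290, impact vy=-21.598
  bounce: vy ← 0.88·21.598 = 19.006
Arc 2: start y=0.000, vy=19.006 → t=3.875, apex=18.412, x_land=58.855, impact vy=-19.006
  bounce: vy ← 0.88·19.006 = 16.726
Arc 3: start y=0.000, vy=16.726 → t=3.410, apex=14.258, x_land=84.873, impact vy=-16.726
  bounce: vy ← 0.88·16.726 = 14.719

1 3.839 23.776 29.290
2 3.875 18.412 58.855
3 3.410 14.258 84.873
final: 84.873 14.719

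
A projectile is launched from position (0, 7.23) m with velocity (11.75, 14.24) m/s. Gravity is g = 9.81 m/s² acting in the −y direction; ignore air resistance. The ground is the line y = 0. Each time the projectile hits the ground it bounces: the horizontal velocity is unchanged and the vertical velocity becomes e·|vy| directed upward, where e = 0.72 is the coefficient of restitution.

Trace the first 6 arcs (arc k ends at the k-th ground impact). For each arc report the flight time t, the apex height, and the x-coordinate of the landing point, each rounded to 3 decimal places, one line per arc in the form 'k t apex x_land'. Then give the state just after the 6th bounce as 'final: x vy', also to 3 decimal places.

1 3.344 17.565 39.291
2 2.725 9.106 71.311
3 1.962 4.720 94.364
4 1.413 2.447 110.963
5 1.017 1.269 122.914
6 0.732 0.658 131.519
final: 131.519 2.586

Arc 1: start y=7.230, vy=14.240 → t=3.344, apex=17.565, x_land=39.291, impact vy=-18.564
  bounce: vy ← 0.72·18.564 = 13.366
Arc 2: start y=0.000, vy=13.366 → t=2.725, apex=9.106, x_land=71.311, impact vy=-13.366
  bounce: vy ← 0.72·13.366 = 9.624
Arc 3: start y=0.000, vy=9.624 → t=1.962, apex=4.720, x_land=94.364, impact vy=-9.624
  bounce: vy ← 0.72·9.624 = 6.929
Arc 4: start y=0.000, vy=6.929 → t=1.413, apex=2.447, x_land=110.963, impact vy=-6.929
  bounce: vy ← 0.72·6.929 = 4.989
Arc 5: start y=0.000, vy=4.989 → t=1.017, apex=1.269, x_land=122.914, impact vy=-4.989
  bounce: vy ← 0.72·4.989 = 3.592
Arc 6: start y=0.000, vy=3.592 → t=0.732, apex=0.658, x_land=131.519, impact vy=-3.592
  bounce: vy ← 0.72·3.592 = 2.586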